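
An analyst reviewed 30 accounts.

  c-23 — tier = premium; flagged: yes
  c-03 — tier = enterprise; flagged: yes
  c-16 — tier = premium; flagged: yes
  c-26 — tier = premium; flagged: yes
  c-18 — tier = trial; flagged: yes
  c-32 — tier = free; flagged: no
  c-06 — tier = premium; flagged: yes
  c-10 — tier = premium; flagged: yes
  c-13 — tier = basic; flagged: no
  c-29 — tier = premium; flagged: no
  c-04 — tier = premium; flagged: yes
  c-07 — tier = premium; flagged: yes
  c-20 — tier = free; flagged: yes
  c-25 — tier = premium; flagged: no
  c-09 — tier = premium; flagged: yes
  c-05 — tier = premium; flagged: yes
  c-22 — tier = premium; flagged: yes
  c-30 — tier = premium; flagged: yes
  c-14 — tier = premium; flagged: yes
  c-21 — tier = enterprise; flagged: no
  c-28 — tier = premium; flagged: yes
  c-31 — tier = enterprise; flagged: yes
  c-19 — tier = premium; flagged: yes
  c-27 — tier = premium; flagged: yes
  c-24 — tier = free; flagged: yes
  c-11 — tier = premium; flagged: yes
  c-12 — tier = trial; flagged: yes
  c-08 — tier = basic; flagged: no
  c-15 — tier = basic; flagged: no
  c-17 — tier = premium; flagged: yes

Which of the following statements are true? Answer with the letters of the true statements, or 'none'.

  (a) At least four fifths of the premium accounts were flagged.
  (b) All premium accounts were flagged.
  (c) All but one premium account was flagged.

(a)

|A| = 19, |A ∩ B| = 17, |A ∖ B| = 2.
(a) |A ∩ B| / |A| ≥ 4/5: holds.
(b) A ⊆ B, i.e. every element of A is in B (|A ∖ B| = 0): fails.
(c) |A ∖ B| = 1: fails.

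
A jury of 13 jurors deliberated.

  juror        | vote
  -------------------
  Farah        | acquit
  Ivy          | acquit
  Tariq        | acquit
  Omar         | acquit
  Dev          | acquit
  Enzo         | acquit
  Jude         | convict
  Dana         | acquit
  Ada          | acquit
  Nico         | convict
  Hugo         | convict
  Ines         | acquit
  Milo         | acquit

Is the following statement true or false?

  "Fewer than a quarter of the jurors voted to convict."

True

The determiner here denotes the relation: |A ∩ B| / |A| < 1/4.
A (the restrictor) = {Farah, Ivy, Tariq, Omar, Dev, Enzo, Jude, Dana, Ada, Nico, Hugo, Ines, Milo}, |A| = 13.
A ∩ B = {Jude, Nico, Hugo}, so |A ∩ B| = 3.
A ∖ B = {Farah, Ivy, Tariq, Omar, Dev, Enzo, Dana, Ada, Ines, Milo}, so |A ∖ B| = 10.
|A ∩ B|/|A| = 3/13, so the statement is true.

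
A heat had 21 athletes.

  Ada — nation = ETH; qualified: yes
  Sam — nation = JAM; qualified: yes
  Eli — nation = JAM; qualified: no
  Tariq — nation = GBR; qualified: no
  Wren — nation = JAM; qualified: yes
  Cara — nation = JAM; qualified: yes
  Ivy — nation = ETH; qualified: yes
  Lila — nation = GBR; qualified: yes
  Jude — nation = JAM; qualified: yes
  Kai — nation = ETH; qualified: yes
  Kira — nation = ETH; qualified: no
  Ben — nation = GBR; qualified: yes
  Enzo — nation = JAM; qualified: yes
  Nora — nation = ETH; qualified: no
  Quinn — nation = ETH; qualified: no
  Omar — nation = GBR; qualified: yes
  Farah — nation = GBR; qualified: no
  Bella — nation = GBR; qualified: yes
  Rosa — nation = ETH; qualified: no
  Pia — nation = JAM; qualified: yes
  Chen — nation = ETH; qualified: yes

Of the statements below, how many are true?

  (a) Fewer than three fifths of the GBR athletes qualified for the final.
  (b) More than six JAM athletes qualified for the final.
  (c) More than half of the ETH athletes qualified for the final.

(a) GBR: |A| = 6, |A ∩ B| = 4; needs |A ∩ B| / |A| < 3/5 — false.
(b) JAM: |A| = 7, |A ∩ B| = 6; needs |A ∩ B| > 6 — false.
(c) ETH: |A| = 8, |A ∩ B| = 4; needs |A ∩ B| > |A ∖ B| — false.

0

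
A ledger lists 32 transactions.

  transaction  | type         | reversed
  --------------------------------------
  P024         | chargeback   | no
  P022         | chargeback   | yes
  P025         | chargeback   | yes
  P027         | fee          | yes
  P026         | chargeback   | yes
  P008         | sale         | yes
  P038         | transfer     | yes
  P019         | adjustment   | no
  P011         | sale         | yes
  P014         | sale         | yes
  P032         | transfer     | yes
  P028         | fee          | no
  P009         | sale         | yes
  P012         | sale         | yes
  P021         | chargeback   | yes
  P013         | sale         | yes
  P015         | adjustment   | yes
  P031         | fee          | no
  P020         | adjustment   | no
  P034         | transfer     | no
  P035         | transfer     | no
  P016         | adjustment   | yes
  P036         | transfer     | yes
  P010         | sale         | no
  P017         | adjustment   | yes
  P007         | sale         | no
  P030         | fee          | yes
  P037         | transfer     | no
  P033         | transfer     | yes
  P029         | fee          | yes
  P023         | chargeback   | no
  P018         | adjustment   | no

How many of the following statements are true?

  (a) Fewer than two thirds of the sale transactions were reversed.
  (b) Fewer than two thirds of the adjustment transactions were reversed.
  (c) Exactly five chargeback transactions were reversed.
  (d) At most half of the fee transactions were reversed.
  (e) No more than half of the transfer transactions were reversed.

(a) sale: |A| = 8, |A ∩ B| = 6; needs |A ∩ B| / |A| < 2/3 — false.
(b) adjustment: |A| = 6, |A ∩ B| = 3; needs |A ∩ B| / |A| < 2/3 — true.
(c) chargeback: |A| = 6, |A ∩ B| = 4; needs |A ∩ B| = 5 — false.
(d) fee: |A| = 5, |A ∩ B| = 3; needs |A ∩ B| ≤ |A ∖ B| — false.
(e) transfer: |A| = 7, |A ∩ B| = 4; needs |A ∩ B| ≤ |A ∖ B| — false.

1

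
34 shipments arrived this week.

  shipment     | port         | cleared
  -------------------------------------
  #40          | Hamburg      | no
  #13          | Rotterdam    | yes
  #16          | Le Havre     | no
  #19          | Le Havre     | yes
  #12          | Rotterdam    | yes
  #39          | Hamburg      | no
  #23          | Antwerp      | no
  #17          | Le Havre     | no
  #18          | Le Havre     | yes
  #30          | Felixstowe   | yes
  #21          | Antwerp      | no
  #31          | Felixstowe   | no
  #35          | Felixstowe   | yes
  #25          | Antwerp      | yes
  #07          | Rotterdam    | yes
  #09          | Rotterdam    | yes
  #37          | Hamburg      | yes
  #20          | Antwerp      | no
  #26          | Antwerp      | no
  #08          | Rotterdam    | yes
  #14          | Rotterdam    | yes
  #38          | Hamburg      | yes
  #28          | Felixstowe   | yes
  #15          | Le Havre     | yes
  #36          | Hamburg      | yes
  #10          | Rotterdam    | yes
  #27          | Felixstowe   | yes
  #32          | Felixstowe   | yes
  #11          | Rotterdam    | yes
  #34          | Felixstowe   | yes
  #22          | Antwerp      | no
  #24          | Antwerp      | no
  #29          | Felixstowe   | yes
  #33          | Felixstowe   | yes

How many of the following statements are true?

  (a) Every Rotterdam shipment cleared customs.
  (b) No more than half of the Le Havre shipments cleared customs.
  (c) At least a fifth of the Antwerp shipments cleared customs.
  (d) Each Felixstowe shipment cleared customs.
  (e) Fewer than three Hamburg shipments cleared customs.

1

(a) Rotterdam: |A| = 8, |A ∩ B| = 8; needs A ⊆ B, i.e. every element of A is in B (|A ∖ B| = 0) — true.
(b) Le Havre: |A| = 5, |A ∩ B| = 3; needs |A ∩ B| ≤ |A ∖ B| — false.
(c) Antwerp: |A| = 7, |A ∩ B| = 1; needs |A ∩ B| / |A| ≥ 1/5 — false.
(d) Felixstowe: |A| = 9, |A ∩ B| = 8; needs A ⊆ B, i.e. every element of A is in B (|A ∖ B| = 0) — false.
(e) Hamburg: |A| = 5, |A ∩ B| = 3; needs |A ∩ B| < 3 — false.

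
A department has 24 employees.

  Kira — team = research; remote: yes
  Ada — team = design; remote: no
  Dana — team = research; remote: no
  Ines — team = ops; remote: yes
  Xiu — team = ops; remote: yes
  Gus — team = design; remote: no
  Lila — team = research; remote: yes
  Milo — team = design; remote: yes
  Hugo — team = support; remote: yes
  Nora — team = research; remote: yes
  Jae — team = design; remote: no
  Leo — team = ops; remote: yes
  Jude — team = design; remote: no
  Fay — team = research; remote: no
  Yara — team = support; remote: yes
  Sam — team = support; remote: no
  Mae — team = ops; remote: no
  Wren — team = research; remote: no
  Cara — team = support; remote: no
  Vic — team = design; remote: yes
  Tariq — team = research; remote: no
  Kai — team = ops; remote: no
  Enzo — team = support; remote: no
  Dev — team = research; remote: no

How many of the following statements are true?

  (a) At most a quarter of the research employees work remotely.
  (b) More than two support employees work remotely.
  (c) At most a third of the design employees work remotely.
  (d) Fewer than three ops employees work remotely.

(a) research: |A| = 8, |A ∩ B| = 3; needs |A ∩ B| / |A| ≤ 1/4 — false.
(b) support: |A| = 5, |A ∩ B| = 2; needs |A ∩ B| > 2 — false.
(c) design: |A| = 6, |A ∩ B| = 2; needs |A ∩ B| / |A| ≤ 1/3 — true.
(d) ops: |A| = 5, |A ∩ B| = 3; needs |A ∩ B| < 3 — false.

1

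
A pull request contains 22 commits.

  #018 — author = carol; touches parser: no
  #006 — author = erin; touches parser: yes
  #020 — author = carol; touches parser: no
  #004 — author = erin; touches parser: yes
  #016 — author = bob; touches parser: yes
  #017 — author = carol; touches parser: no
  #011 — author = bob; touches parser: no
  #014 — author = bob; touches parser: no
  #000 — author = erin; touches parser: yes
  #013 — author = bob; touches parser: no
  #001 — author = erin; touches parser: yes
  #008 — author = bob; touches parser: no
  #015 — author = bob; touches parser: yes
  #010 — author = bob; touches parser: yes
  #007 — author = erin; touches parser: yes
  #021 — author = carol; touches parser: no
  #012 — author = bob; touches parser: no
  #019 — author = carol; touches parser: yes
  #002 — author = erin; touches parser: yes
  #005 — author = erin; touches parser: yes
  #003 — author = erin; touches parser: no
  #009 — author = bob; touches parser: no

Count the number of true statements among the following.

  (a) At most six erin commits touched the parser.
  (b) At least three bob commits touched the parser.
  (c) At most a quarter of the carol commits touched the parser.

2

(a) erin: |A| = 8, |A ∩ B| = 7; needs |A ∩ B| ≤ 6 — false.
(b) bob: |A| = 9, |A ∩ B| = 3; needs |A ∩ B| ≥ 3 — true.
(c) carol: |A| = 5, |A ∩ B| = 1; needs |A ∩ B| / |A| ≤ 1/4 — true.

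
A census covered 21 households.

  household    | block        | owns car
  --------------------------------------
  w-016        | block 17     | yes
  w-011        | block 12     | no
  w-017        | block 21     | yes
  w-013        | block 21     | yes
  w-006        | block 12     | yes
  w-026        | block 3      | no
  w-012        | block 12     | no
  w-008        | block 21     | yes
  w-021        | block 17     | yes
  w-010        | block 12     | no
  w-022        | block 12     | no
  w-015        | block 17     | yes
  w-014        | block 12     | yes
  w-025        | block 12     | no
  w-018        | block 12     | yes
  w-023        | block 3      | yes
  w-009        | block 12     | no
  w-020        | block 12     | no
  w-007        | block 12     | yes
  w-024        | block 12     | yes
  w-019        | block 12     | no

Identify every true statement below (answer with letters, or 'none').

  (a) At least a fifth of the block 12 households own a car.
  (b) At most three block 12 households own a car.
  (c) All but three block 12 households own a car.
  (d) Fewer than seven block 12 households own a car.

|A| = 13, |A ∩ B| = 5, |A ∖ B| = 8.
(a) |A ∩ B| / |A| ≥ 1/5: holds.
(b) |A ∩ B| ≤ 3: fails.
(c) |A ∖ B| = 3: fails.
(d) |A ∩ B| < 7: holds.

(a), (d)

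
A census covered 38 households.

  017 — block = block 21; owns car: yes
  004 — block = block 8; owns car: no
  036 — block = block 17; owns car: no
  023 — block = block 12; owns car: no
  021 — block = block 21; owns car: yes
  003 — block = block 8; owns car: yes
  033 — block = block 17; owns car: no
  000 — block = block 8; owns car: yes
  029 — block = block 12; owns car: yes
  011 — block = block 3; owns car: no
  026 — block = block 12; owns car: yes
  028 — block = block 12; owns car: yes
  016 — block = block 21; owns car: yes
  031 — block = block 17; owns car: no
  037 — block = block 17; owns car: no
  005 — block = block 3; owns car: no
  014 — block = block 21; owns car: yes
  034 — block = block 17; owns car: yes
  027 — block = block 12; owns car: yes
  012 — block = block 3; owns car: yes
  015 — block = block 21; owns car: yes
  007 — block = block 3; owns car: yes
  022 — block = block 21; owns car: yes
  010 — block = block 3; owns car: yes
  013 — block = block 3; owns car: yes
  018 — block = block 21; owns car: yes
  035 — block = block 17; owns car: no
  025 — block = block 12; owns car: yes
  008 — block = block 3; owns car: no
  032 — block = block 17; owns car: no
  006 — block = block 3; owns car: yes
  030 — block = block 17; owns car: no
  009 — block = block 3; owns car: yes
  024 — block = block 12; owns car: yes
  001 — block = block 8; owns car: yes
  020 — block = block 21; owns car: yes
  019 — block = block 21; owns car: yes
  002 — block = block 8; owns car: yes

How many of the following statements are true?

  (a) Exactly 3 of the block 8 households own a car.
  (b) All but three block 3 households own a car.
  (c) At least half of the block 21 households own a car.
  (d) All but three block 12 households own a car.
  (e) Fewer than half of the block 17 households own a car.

3

(a) block 8: |A| = 5, |A ∩ B| = 4; needs |A ∩ B| = 3 — false.
(b) block 3: |A| = 9, |A ∩ B| = 6; needs |A ∖ B| = 3 — true.
(c) block 21: |A| = 9, |A ∩ B| = 9; needs |A ∩ B| ≥ |A ∖ B| — true.
(d) block 12: |A| = 7, |A ∩ B| = 6; needs |A ∖ B| = 3 — false.
(e) block 17: |A| = 8, |A ∩ B| = 1; needs |A ∩ B| < |A ∖ B| — true.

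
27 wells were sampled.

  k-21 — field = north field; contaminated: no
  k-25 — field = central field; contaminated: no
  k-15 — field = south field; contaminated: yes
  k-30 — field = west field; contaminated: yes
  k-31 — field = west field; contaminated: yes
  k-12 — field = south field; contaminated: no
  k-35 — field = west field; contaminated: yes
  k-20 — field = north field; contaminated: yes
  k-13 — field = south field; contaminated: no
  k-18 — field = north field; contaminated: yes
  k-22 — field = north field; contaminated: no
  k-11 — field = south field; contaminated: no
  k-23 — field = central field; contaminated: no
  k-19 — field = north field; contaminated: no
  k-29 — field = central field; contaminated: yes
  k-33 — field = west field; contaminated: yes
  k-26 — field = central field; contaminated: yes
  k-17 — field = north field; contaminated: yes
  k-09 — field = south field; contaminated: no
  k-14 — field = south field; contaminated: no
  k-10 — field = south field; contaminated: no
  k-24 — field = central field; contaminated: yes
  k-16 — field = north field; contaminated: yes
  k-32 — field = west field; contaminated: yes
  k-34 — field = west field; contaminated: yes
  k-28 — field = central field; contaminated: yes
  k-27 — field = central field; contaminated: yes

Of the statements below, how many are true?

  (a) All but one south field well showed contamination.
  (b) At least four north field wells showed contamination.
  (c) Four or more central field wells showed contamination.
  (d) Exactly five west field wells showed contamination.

2

(a) south field: |A| = 7, |A ∩ B| = 1; needs |A ∖ B| = 1 — false.
(b) north field: |A| = 7, |A ∩ B| = 4; needs |A ∩ B| ≥ 4 — true.
(c) central field: |A| = 7, |A ∩ B| = 5; needs |A ∩ B| ≥ 4 — true.
(d) west field: |A| = 6, |A ∩ B| = 6; needs |A ∩ B| = 5 — false.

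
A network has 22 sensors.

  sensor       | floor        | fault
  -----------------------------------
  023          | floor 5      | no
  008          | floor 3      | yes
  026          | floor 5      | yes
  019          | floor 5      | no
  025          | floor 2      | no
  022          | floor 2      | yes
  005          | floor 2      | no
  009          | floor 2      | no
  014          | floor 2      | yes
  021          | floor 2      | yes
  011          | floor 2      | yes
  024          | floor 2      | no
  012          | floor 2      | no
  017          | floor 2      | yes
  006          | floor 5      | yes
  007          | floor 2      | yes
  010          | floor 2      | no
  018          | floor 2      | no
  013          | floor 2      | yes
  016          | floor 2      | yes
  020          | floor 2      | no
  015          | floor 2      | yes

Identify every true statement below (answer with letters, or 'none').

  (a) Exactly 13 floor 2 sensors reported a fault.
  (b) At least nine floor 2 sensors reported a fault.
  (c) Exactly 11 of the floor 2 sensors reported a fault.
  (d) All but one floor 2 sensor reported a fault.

|A| = 17, |A ∩ B| = 9, |A ∖ B| = 8.
(a) |A ∩ B| = 13: fails.
(b) |A ∩ B| ≥ 9: holds.
(c) |A ∩ B| = 11: fails.
(d) |A ∖ B| = 1: fails.

(b)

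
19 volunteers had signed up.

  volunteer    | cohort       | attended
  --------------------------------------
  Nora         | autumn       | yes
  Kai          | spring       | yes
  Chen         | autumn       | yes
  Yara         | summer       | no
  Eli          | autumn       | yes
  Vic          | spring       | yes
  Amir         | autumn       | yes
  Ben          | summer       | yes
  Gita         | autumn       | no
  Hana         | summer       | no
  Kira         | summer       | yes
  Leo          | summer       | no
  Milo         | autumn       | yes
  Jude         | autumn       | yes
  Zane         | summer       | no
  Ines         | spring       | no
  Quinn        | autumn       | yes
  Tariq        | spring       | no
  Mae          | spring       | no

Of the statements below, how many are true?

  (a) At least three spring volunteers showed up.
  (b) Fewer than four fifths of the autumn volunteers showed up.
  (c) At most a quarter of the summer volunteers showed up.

(a) spring: |A| = 5, |A ∩ B| = 2; needs |A ∩ B| ≥ 3 — false.
(b) autumn: |A| = 8, |A ∩ B| = 7; needs |A ∩ B| / |A| < 4/5 — false.
(c) summer: |A| = 6, |A ∩ B| = 2; needs |A ∩ B| / |A| ≤ 1/4 — false.

0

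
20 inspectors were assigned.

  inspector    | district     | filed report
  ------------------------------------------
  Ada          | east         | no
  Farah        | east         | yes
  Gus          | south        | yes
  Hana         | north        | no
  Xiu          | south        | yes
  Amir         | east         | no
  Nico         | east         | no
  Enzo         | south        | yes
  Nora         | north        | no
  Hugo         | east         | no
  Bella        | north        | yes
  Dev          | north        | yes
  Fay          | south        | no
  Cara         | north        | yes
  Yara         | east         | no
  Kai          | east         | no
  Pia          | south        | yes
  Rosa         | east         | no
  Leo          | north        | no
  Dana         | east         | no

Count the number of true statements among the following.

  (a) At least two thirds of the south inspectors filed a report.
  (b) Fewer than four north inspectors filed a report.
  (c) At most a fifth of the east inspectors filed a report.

3

(a) south: |A| = 5, |A ∩ B| = 4; needs |A ∩ B| / |A| ≥ 2/3 — true.
(b) north: |A| = 6, |A ∩ B| = 3; needs |A ∩ B| < 4 — true.
(c) east: |A| = 9, |A ∩ B| = 1; needs |A ∩ B| / |A| ≤ 1/5 — true.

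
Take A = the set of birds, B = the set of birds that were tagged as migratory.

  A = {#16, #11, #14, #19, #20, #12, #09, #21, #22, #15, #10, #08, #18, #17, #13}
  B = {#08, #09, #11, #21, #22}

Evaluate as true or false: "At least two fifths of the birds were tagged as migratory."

'At least two fifths of the birds were tagged as migratory' holds iff |A ∩ B| / |A| ≥ 2/5.
|A| = 15, |A ∩ B| = 5, |A ∖ B| = 10.
|A ∩ B|/|A| = 5/15, so the statement is false.

False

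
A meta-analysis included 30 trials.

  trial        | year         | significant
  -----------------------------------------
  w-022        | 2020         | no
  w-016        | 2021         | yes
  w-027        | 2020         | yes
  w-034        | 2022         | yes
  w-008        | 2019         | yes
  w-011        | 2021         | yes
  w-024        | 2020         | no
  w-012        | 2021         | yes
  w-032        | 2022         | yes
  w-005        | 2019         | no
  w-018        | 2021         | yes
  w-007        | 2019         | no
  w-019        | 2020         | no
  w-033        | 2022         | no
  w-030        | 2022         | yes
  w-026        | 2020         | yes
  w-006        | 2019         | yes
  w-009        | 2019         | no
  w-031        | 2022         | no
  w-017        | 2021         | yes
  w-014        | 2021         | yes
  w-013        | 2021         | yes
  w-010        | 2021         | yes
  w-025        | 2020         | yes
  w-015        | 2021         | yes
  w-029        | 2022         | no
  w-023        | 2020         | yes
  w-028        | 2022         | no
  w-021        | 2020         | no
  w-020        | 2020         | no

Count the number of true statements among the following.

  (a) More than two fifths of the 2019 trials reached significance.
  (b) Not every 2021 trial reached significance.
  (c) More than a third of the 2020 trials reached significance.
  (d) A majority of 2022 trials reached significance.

(a) 2019: |A| = 5, |A ∩ B| = 2; needs |A ∩ B| / |A| > 2/5 — false.
(b) 2021: |A| = 9, |A ∩ B| = 9; needs A ⊄ B (|A ∖ B| ≥ 1) — false.
(c) 2020: |A| = 9, |A ∩ B| = 4; needs |A ∩ B| / |A| > 1/3 — true.
(d) 2022: |A| = 7, |A ∩ B| = 3; needs |A ∩ B| > |A ∖ B| — false.

1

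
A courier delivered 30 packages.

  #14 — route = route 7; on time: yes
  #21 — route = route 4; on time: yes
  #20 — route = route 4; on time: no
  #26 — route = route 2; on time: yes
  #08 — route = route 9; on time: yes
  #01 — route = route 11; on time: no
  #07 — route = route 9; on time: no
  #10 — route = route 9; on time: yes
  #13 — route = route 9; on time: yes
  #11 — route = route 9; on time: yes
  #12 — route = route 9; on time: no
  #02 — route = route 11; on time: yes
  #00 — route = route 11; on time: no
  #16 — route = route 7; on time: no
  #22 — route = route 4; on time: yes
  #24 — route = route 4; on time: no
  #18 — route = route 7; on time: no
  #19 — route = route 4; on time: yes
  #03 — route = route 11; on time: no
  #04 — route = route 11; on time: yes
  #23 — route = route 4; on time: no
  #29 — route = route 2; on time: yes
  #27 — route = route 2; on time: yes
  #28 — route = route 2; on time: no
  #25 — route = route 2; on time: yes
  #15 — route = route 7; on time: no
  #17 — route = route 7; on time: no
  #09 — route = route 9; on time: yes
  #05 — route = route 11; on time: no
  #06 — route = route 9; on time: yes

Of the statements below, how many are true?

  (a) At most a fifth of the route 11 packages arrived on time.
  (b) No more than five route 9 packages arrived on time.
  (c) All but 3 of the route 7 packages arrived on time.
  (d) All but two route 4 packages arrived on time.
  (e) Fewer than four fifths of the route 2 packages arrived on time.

(a) route 11: |A| = 6, |A ∩ B| = 2; needs |A ∩ B| / |A| ≤ 1/5 — false.
(b) route 9: |A| = 8, |A ∩ B| = 6; needs |A ∩ B| ≤ 5 — false.
(c) route 7: |A| = 5, |A ∩ B| = 1; needs |A ∖ B| = 3 — false.
(d) route 4: |A| = 6, |A ∩ B| = 3; needs |A ∖ B| = 2 — false.
(e) route 2: |A| = 5, |A ∩ B| = 4; needs |A ∩ B| / |A| < 4/5 — false.

0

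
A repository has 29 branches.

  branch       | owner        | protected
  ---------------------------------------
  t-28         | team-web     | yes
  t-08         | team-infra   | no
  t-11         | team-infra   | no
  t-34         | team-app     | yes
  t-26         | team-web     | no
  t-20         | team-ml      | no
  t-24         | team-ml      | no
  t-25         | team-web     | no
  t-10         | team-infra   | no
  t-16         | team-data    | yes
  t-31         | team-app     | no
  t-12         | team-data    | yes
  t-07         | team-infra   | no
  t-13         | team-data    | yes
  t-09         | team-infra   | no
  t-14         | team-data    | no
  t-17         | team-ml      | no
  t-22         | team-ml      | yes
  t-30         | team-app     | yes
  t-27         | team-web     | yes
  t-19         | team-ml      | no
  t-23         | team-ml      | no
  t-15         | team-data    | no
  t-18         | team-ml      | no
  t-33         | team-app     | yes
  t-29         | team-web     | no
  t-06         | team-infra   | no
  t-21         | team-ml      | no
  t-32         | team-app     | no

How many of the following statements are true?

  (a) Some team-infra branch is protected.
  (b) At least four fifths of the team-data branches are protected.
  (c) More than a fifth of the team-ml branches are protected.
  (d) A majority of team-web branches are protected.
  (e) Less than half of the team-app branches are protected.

(a) team-infra: |A| = 6, |A ∩ B| = 0; needs A ∩ B ≠ ∅ (|A ∩ B| ≥ 1) — false.
(b) team-data: |A| = 5, |A ∩ B| = 3; needs |A ∩ B| / |A| ≥ 4/5 — false.
(c) team-ml: |A| = 8, |A ∩ B| = 1; needs |A ∩ B| / |A| > 1/5 — false.
(d) team-web: |A| = 5, |A ∩ B| = 2; needs |A ∩ B| > |A ∖ B| — false.
(e) team-app: |A| = 5, |A ∩ B| = 3; needs |A ∩ B| < |A ∖ B| — false.

0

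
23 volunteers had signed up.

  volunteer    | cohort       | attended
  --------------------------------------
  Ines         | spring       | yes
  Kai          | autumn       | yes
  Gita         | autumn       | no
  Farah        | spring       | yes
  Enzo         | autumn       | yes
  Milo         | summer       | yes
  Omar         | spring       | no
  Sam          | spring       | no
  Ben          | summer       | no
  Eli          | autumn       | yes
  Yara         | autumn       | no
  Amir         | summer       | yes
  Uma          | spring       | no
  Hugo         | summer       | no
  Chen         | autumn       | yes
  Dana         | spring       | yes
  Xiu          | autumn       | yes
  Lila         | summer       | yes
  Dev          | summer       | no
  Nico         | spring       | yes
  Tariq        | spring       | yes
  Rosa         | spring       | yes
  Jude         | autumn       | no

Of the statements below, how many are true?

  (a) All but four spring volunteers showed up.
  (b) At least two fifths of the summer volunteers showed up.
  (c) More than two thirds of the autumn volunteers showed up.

1

(a) spring: |A| = 9, |A ∩ B| = 6; needs |A ∖ B| = 4 — false.
(b) summer: |A| = 6, |A ∩ B| = 3; needs |A ∩ B| / |A| ≥ 2/5 — true.
(c) autumn: |A| = 8, |A ∩ B| = 5; needs |A ∩ B| / |A| > 2/3 — false.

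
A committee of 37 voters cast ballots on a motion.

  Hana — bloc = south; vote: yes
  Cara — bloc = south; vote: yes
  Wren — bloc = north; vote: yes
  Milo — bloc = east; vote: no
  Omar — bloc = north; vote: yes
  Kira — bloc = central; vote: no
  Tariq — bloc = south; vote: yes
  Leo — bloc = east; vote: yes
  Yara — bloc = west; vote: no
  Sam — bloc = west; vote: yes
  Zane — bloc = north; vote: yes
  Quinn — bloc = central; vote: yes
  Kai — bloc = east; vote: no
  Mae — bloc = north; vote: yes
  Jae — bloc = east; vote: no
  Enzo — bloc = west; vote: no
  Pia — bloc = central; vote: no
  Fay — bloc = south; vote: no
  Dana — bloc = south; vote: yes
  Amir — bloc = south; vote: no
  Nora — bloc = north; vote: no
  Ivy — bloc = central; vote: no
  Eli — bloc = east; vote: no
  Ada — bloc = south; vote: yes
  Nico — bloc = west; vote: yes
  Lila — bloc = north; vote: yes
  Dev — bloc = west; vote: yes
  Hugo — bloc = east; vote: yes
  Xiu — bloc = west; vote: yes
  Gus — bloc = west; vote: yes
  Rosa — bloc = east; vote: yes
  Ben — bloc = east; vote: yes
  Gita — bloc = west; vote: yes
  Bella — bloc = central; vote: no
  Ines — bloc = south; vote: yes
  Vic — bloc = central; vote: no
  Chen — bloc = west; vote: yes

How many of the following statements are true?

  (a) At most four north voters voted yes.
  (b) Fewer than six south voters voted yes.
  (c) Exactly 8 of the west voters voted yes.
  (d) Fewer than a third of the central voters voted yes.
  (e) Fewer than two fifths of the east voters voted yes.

(a) north: |A| = 6, |A ∩ B| = 5; needs |A ∩ B| ≤ 4 — false.
(b) south: |A| = 8, |A ∩ B| = 6; needs |A ∩ B| < 6 — false.
(c) west: |A| = 9, |A ∩ B| = 7; needs |A ∩ B| = 8 — false.
(d) central: |A| = 6, |A ∩ B| = 1; needs |A ∩ B| / |A| < 1/3 — true.
(e) east: |A| = 8, |A ∩ B| = 4; needs |A ∩ B| / |A| < 2/5 — false.

1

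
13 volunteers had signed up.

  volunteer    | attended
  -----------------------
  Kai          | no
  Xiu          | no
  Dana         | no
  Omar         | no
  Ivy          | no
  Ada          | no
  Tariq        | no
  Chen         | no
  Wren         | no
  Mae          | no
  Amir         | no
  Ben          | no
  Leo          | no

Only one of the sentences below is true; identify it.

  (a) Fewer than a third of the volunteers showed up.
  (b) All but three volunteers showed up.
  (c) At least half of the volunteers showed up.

|A| = 13, |A ∩ B| = 0, |A ∖ B| = 13.
(a) requires |A ∩ B| / |A| < 1/3: true.
(b) requires |A ∖ B| = 3: false.
(c) requires |A ∩ B| ≥ |A ∖ B|: false.

(a)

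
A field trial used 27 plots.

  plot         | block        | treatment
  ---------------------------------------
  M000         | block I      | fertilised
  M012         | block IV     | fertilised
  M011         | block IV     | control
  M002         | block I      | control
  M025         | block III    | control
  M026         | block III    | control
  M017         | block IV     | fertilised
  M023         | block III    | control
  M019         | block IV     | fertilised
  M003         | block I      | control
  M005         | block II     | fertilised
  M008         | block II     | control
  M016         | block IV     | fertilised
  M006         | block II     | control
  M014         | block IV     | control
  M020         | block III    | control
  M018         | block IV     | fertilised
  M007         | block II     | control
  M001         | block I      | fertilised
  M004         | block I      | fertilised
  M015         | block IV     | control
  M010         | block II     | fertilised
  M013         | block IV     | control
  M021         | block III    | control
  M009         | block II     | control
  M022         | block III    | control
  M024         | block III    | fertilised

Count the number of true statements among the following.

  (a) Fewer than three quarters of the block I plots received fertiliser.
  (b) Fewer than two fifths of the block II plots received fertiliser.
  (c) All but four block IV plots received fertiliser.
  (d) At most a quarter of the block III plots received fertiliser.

4

(a) block I: |A| = 5, |A ∩ B| = 3; needs |A ∩ B| / |A| < 3/4 — true.
(b) block II: |A| = 6, |A ∩ B| = 2; needs |A ∩ B| / |A| < 2/5 — true.
(c) block IV: |A| = 9, |A ∩ B| = 5; needs |A ∖ B| = 4 — true.
(d) block III: |A| = 7, |A ∩ B| = 1; needs |A ∩ B| / |A| ≤ 1/4 — true.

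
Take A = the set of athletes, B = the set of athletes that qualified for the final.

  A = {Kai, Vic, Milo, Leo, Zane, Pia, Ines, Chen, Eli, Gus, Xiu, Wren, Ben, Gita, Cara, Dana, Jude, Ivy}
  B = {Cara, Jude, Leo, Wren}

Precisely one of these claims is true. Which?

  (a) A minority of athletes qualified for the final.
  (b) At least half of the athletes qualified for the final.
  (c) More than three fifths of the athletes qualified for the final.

|A| = 18, |A ∩ B| = 4, |A ∖ B| = 14.
(a) requires |A ∩ B| < |A ∖ B|: true.
(b) requires |A ∩ B| ≥ |A ∖ B|: false.
(c) requires |A ∩ B| / |A| > 3/5: false.

(a)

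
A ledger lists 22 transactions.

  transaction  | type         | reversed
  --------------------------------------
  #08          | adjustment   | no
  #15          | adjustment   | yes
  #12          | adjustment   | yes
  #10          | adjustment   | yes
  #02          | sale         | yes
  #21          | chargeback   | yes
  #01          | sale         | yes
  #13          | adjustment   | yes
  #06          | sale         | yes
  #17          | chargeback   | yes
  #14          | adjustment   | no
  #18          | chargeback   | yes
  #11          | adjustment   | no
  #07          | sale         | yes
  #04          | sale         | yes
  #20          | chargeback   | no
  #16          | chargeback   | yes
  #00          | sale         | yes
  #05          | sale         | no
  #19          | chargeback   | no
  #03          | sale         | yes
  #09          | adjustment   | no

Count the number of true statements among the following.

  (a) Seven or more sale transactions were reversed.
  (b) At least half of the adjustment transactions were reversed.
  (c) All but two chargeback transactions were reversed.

3

(a) sale: |A| = 8, |A ∩ B| = 7; needs |A ∩ B| ≥ 7 — true.
(b) adjustment: |A| = 8, |A ∩ B| = 4; needs |A ∩ B| ≥ |A ∖ B| — true.
(c) chargeback: |A| = 6, |A ∩ B| = 4; needs |A ∖ B| = 2 — true.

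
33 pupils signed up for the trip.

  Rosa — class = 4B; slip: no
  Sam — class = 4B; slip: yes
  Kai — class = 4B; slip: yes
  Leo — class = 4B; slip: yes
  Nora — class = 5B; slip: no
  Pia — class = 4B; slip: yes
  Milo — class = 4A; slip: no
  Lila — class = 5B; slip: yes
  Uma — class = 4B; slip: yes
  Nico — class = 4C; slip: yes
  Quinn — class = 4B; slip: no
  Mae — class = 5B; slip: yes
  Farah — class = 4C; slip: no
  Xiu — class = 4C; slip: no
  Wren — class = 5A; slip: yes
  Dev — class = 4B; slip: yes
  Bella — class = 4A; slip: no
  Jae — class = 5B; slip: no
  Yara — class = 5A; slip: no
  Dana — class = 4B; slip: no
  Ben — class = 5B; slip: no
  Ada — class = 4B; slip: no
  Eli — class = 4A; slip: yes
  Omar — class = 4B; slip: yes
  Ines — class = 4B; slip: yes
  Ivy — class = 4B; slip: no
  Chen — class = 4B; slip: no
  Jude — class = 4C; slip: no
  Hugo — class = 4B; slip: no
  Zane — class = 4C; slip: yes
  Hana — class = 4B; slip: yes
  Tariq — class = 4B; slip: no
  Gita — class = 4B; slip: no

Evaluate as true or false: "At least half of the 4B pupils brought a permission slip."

Truth condition: |A ∩ B| ≥ |A ∖ B|.
|A| = 18, |A ∩ B| = 9, |A ∖ B| = 9.
9 = 9, so the statement is true.

True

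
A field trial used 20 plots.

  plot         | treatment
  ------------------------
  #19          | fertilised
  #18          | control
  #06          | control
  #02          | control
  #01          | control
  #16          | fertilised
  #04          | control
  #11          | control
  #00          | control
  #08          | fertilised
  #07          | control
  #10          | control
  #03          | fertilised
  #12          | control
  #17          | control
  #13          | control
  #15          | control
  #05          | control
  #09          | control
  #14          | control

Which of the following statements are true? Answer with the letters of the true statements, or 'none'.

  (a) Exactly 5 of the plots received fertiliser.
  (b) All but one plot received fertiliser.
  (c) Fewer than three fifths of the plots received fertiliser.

(c)

|A| = 20, |A ∩ B| = 4, |A ∖ B| = 16.
(a) |A ∩ B| = 5: fails.
(b) |A ∖ B| = 1: fails.
(c) |A ∩ B| / |A| < 3/5: holds.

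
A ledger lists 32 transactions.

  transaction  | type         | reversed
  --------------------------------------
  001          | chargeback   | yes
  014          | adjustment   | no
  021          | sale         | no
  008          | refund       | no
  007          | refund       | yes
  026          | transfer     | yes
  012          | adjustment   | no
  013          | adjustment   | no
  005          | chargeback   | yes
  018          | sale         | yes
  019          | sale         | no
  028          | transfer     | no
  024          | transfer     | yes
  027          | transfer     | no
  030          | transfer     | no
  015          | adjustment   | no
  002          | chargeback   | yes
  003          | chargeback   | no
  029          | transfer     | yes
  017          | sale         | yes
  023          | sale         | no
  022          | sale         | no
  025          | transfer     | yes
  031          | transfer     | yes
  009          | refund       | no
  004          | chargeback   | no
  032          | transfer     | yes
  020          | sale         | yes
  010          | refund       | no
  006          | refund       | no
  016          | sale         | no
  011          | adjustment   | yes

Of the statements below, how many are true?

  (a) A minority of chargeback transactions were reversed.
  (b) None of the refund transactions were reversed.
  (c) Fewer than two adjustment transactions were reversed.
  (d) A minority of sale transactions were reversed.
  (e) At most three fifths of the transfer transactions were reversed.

(a) chargeback: |A| = 5, |A ∩ B| = 3; needs |A ∩ B| < |A ∖ B| — false.
(b) refund: |A| = 5, |A ∩ B| = 1; needs A ∩ B = ∅ (|A ∩ B| = 0) — false.
(c) adjustment: |A| = 5, |A ∩ B| = 1; needs |A ∩ B| < 2 — true.
(d) sale: |A| = 8, |A ∩ B| = 3; needs |A ∩ B| < |A ∖ B| — true.
(e) transfer: |A| = 9, |A ∩ B| = 6; needs |A ∩ B| / |A| ≤ 3/5 — false.

2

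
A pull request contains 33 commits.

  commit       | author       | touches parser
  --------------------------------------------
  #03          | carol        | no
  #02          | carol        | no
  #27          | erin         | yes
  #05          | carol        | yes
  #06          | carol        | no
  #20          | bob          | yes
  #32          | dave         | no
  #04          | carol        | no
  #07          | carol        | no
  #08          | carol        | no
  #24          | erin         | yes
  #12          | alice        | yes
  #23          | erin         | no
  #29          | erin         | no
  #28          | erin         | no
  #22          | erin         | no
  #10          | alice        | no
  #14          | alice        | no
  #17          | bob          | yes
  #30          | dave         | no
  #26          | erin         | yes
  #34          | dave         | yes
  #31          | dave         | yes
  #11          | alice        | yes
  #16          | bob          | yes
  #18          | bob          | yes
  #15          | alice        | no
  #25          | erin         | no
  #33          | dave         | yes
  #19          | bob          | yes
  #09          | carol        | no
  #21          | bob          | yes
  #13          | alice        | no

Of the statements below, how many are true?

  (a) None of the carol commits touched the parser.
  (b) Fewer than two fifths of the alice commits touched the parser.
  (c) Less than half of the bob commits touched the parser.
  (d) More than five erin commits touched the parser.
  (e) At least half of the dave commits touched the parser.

2

(a) carol: |A| = 8, |A ∩ B| = 1; needs A ∩ B = ∅ (|A ∩ B| = 0) — false.
(b) alice: |A| = 6, |A ∩ B| = 2; needs |A ∩ B| / |A| < 2/5 — true.
(c) bob: |A| = 6, |A ∩ B| = 6; needs |A ∩ B| < |A ∖ B| — false.
(d) erin: |A| = 8, |A ∩ B| = 3; needs |A ∩ B| > 5 — false.
(e) dave: |A| = 5, |A ∩ B| = 3; needs |A ∩ B| ≥ |A ∖ B| — true.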